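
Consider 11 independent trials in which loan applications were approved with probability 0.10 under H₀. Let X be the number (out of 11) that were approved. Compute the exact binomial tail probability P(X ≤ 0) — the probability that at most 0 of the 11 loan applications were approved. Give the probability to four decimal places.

X ~ Binomial(n=11, p=0.10).
P(X ≤ 0) = C(11,0)·0.10^0·0.90^11.
= 0.313811 = 0.3138.

P = 0.3138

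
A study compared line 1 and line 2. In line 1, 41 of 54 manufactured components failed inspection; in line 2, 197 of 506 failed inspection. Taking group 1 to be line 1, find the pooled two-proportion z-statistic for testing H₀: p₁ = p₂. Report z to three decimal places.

z = 5.227

Sample proportions: p̂₁ = 41/54 = 0.75926 and p̂₂ = 197/506 = 0.38933.
Pooled p̂ = (41+197)/(54+506) = 238/560 = 0.42500.
Pooled SE = √[0.2443750·0.02049480] ≈ 0.070770.
z = (p̂₁ − p̂₂)/SE = (0.75926 − 0.38933)/0.070770 = 0.36993/0.070770 = 5.227.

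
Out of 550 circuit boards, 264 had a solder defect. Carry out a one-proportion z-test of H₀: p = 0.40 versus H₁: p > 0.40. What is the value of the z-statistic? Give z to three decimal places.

p̂ = 264/550 = 0.48000.
Under H₀, SE = √(p₀(1−p₀)/n) = √(0.40·0.60/550) = √0.000436364 = 0.020889.
Test statistic: z = 0.08000/0.020889 = 3.830.

z = 3.830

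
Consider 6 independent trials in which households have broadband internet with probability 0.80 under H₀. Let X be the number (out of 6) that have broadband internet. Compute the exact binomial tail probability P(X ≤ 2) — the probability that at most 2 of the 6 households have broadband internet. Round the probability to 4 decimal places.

X is binomial with n = 6 and p = 0.80.
P(X ≤ 2) = C(6,0)·0.80^0·0.20^6 + C(6,1)·0.80^1·0.20^5 + C(6,2)·0.80^2·0.20^4.
= 0.000064 + 0.001536 + 0.015360 = 0.0170.

P = 0.0170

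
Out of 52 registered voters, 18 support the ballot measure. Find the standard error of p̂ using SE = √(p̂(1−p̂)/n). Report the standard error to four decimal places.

The sample proportion is 18/52 = 0.34615.
p̂(1−p̂) = 0.226330.
SE = √(0.226330/52) = √0.004352500 = 0.0660.

SE = 0.0660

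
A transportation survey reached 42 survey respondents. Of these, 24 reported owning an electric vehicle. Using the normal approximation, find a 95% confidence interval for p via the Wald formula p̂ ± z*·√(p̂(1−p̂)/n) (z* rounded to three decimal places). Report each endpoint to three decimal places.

(0.422, 0.721)

The sample proportion is 24/42 = 0.57143.
SE = √(p̂(1−p̂)/n) = √(0.244898/42) = 0.076360.
z* = 1.960 at the 95% level.
Margin of error: 1.960 × 0.076360 = 0.14967.
So the interval runs from 0.422 to 0.721.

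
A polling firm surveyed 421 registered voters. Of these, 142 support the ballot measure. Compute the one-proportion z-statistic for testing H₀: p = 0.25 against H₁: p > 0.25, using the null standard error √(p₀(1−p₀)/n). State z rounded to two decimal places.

z = 4.14

The sample proportion is 142/421 = 0.33729.
Null standard error: √(0.25·0.75/421) = √0.000445368 = 0.021104.
Test statistic: z = 0.08729/0.021104 = 4.14.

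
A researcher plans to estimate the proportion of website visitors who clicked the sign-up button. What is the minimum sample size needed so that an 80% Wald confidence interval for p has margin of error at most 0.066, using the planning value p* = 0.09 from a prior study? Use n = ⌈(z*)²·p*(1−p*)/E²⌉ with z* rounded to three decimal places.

n = 31

The 80% critical value is z* = 1.282.
p*(1−p*) = 0.09·0.91 = 0.0819.
Required n before rounding: 1.643524 × 0.0819 / 0.066² = 30.901.
⌈30.901⌉ = 31.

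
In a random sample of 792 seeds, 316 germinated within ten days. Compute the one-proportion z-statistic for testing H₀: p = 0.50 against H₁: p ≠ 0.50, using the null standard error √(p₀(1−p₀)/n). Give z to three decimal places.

With x = 316 successes in n = 792, p̂ = 0.39899.
Under H₀, SE = √(p₀(1−p₀)/n) = √(0.50·0.50/792) = √0.000315657 = 0.017767.
z = (0.39899 − 0.50)/0.017767 = -0.10101/0.017767 = -5.685.

z = -5.685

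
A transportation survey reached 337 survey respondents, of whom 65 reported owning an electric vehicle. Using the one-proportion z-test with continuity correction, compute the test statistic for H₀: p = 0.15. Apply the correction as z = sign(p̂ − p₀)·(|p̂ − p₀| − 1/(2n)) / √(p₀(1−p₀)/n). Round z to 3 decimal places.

z = 2.128

With x = 65 successes in n = 337, p̂ = 0.19288. p̂ − p₀ = 0.042878.
Continuity correction 1/(2n) = 1/674 = 0.001484.
Corrected numerator: |0.042878| − 0.001484 = 0.041394.
Null standard error: √(0.15·0.85/337) = √0.000378338 = 0.019451.
z = (+)0.041394/0.019451 = 2.128.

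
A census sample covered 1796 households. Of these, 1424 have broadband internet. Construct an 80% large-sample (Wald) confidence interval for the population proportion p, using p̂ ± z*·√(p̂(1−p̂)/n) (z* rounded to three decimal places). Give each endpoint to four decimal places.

The sample proportion is 1424/1796 = 0.79287.
SE = √(p̂(1−p̂)/n) = √(0.164225/1796) = 0.009562.
The 80% critical value is z* = 1.282.
Margin = 1.282·0.009562 = 0.01226.
So the interval runs from 0.7806 to 0.8051.

(0.7806, 0.8051)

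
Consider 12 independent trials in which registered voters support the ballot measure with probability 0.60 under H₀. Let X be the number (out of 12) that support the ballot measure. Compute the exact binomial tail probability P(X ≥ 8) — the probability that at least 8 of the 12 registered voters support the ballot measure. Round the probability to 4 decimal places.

X is binomial with n = 12 and p = 0.60.
P(X ≥ 8) = Σ_{j=8}^{12} C(12,j)·0.60^j·0.40^{12−j}.
= 0.212841 + 0.141894 + 0.063852 + 0.017414 + 0.002177 = 0.4382.

P = 0.4382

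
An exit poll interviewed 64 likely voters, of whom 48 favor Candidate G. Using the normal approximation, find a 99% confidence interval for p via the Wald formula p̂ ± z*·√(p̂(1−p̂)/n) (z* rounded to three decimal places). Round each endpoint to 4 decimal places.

Sample proportion p̂ = 48/64 = 0.75000.
SE(p̂) = √(0.75000·0.25000/64) = 0.054127.
For 99% confidence, z* = 2.576.
Margin = 2.576·0.054127 = 0.13943.
So the interval runs from 0.6106 to 0.8894.

(0.6106, 0.8894)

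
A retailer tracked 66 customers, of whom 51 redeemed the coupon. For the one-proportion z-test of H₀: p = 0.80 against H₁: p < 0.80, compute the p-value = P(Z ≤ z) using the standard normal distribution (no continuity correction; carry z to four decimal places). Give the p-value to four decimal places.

p̂ = 51/66 = 0.77273.
Null standard error: √(0.80·0.20/66) = √0.002424242 = 0.049237.
z = (p̂ − p₀)/SE = (51/66 − 0.80)/0.049237 ≈ -0.5539.
From the standard normal, P(Z ≤ z) = 0.2898.

p-value = 0.2898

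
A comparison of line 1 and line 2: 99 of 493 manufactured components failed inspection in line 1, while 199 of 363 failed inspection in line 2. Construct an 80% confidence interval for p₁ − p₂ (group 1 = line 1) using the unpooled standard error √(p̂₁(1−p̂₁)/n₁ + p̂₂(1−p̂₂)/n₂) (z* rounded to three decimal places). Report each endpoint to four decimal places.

p̂₁ = 99/493 = 0.20081, p̂₂ = 199/363 = 0.54821; p̂₁ − p̂₂ = -0.34740.
Unpooled SE = √(p̂₁(1−p̂₁)/n₁ + p̂₂(1−p̂₂)/n₂) = √(0.000325530 + 0.000682303) = 0.031746.
For 80% confidence, z* = 1.282. Margin = 1.282·0.031746 = 0.04070.
CI: -0.34740 ± 0.04070 = (-0.3881, -0.3067).

(-0.3881, -0.3067)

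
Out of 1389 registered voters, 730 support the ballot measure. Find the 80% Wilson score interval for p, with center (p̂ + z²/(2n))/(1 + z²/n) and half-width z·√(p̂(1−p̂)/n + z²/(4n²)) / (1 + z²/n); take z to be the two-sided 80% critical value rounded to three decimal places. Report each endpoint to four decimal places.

Here p̂ = 730/1389 = 0.52556 and z = 1.282 (z² = 1.643524).
1 + z²/n = 1.001183.
Adjusted center: (0.52556 + z²/(2n))/1.001183 = 0.52553.
Radicand: p̂(1−p̂)/n + z²/(4n²) = 0.000179515 + 0.000000213 = 0.000179728.
Half-width = z·√(radicand)/denom = 1.282·0.013406/1.001183 = 0.01717.
Interval: 0.52553 ± 0.01717 → (0.5084, 0.5427).

(0.5084, 0.5427)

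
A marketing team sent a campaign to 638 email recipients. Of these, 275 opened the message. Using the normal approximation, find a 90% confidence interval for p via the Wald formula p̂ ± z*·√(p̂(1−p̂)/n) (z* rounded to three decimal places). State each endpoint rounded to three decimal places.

p̂ = 275/638 = 0.43103.
Standard error of p̂: √(0.245244/638) = √0.000384395 = 0.019606.
For 90% confidence, z* = 1.645.
Margin of error: 1.645 × 0.019606 = 0.03225.
CI: 0.43103 ± 0.03225 = (0.399, 0.463).

(0.399, 0.463)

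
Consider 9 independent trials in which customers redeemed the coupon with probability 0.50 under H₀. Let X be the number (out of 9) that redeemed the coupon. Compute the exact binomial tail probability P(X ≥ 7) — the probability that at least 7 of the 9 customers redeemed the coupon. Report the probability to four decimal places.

P = 0.0898

X ~ Binomial(n=9, p=0.50).
P(X ≥ 7) = C(9,7)·0.50^7·0.50^2 + C(9,8)·0.50^8·0.50^1 + C(9,9)·0.50^9·0.50^0.
= 0.070312 + 0.017578 + 0.001953 = 0.0898.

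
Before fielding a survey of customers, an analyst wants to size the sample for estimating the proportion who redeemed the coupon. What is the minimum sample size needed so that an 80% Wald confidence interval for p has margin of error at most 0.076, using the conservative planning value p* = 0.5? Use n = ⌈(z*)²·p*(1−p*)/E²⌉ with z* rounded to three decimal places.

n = 72

z* = 1.282 at the 80% level.
p*(1−p*) = 0.50·0.50 = 0.2500.
Required n before rounding: 1.643524 × 0.2500 / 0.076² = 71.136.
Rounding up, n = 72.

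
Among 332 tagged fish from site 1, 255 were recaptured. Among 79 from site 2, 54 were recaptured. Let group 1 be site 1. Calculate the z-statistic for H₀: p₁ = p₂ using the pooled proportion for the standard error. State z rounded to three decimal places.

z = 1.563

p̂₁ = 255/332 = 0.76807, p̂₂ = 54/79 = 0.68354.
Pooling: p̂ = 309/411 = 0.75182.
SE = √[p̂(1−p̂)(1/n₁+1/n₂)] = √[0.75182·0.24818·(1/332+1/79)] ≈ 0.054072.
z = (p̂₁ − p̂₂)/SE = (0.76807 − 0.68354)/0.054072 = 0.08453/0.054072 = 1.563.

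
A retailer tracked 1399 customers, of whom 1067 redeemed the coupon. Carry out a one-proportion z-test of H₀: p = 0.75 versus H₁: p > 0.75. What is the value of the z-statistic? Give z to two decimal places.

z = 1.10

Sample proportion p̂ = 1067/1399 = 0.76269.
Null standard error: √(0.75·0.25/1399) = √0.000134024 = 0.011577.
z = (p̂ − p₀)/SE = (0.76269 − 0.75)/0.011577 = 1.10.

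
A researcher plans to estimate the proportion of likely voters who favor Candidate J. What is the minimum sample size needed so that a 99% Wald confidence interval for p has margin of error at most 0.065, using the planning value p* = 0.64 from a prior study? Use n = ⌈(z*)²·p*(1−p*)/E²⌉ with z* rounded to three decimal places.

n = 362

For 99% confidence, z* = 2.576.
p*(1−p*) = 0.64·0.36 = 0.2304.
Required n before rounding: 6.635776 × 0.2304 / 0.065² = 361.866.
⌈361.866⌉ = 362.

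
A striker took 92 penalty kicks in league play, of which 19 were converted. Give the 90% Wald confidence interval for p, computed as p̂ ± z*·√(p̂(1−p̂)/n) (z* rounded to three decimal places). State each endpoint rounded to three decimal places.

(0.137, 0.276)

With x = 19 successes in n = 92, p̂ = 0.20652.
SE(p̂) = √(0.20652·0.79348/92) = 0.042204.
z* = 1.645 at the 90% level.
Margin = 1.645·0.042204 = 0.06943.
CI: 0.20652 ± 0.06943 = (0.137, 0.276).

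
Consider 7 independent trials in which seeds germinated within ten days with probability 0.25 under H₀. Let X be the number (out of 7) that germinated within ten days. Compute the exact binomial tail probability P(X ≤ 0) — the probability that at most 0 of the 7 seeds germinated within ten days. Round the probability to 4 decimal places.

P = 0.1335

X is binomial with n = 7 and p = 0.25.
P(X ≤ 0) = C(7,0)·0.25^0·0.75^7.
= 0.133484 = 0.1335.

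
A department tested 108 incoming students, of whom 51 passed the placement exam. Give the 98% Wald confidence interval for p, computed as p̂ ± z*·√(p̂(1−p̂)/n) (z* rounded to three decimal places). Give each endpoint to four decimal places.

(0.3605, 0.5840)

The sample proportion is 51/108 = 0.47222.
Standard error of p̂: √(0.249228/108) = √0.002307670 = 0.048038.
For 98% confidence, z* = 2.326.
Margin = 2.326·0.048038 = 0.11174.
Interval: 0.47222 ± 0.11174 → (0.3605, 0.5840).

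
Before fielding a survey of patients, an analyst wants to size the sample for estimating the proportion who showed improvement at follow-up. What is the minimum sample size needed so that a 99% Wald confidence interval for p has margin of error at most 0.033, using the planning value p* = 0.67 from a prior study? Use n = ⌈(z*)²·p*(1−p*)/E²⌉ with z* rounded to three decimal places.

For 99% confidence, z* = 2.576.
p*(1−p*) = 0.2211.
Required n before rounding: 6.635776 × 0.2211 / 0.033² = 1347.264.
Rounding up, n = 1348.

n = 1348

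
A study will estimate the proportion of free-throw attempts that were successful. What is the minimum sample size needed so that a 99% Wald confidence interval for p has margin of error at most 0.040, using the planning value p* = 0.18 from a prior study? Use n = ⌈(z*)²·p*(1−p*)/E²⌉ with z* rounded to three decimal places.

n = 613

z* = 2.576 at the 99% level.
p*(1−p*) = 0.1476.
Required n before rounding: 6.635776 × 0.1476 / 0.040² = 612.150.
Rounding up, n = 613.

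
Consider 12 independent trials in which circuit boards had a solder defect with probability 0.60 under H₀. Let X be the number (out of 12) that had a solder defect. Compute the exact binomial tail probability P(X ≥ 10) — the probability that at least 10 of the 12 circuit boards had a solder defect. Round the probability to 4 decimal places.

P = 0.0834

X is binomial with n = 12 and p = 0.60.
P(X ≥ 10) = C(12,10)·0.60^10·0.40^2 + C(12,11)·0.60^11·0.40^1 + C(12,12)·0.60^12·0.40^0.
= 0.063852 + 0.017414 + 0.002177 = 0.0834.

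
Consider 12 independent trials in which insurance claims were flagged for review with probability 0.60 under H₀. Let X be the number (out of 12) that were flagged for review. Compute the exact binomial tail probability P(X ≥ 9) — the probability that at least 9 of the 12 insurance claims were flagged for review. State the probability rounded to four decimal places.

X ~ Binomial(n=12, p=0.60).
P(X ≥ 9) = C(12,9)·0.60^9·0.40^3 + C(12,10)·0.60^10·0.40^2 + C(12,11)·0.60^11·0.40^1 + C(12,12)·0.60^12·0.40^0.
= 0.141894 + 0.063852 + 0.017414 + 0.002177 = 0.2253.

P = 0.2253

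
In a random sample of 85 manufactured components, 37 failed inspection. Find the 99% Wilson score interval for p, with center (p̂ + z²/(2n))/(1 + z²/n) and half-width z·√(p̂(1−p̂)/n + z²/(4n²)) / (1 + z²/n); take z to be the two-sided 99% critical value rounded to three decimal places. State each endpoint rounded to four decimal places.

(0.3065, 0.5735)

p̂ = 37/85 = 0.43529; z = 2.576, so z² = 6.635776.
Denominator 1 + z²/n = 1 + 6.635776/85 = 1.078068.
Center = (0.43529 + 0.039034)/1.078068 = 0.43998.
Radicand: p̂(1−p̂)/n + z²/(4n²) = 0.002891919 + 0.000229612 = 0.003121531.
Half-width = 2.576·√0.003121531/1.078068 = 0.13350.
CI: 0.43998 ± 0.13350 = (0.3065, 0.5735).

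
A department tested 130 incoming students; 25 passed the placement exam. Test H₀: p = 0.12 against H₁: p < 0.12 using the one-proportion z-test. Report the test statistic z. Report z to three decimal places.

z = 2.537

The sample proportion is 25/130 = 0.19231.
Under H₀, SE = √(p₀(1−p₀)/n) = √(0.12·0.88/130) = √0.000812308 = 0.028501.
z = (p̂ − p₀)/SE = (0.19231 − 0.12)/0.028501 = 2.537.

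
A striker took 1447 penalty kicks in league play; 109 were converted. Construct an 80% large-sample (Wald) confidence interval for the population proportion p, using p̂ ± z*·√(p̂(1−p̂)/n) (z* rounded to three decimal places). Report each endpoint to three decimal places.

(0.066, 0.084)

The sample proportion is 109/1447 = 0.07533.
Standard error of p̂: √(0.069654/1447) = √0.000048137 = 0.006938.
The 80% critical value is z* = 1.282.
Margin of error: 1.282 × 0.006938 = 0.00889.
CI: 0.07533 ± 0.00889 = (0.066, 0.084).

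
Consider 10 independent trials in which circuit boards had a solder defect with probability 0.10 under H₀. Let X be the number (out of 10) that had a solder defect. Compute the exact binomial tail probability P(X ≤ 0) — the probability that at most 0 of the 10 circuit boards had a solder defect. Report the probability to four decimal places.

X ~ Binomial(n=10, p=0.10).
P(X ≤ 0) = C(10,0)·0.10^0·0.90^10.
= 0.348678 = 0.3487.

P = 0.3487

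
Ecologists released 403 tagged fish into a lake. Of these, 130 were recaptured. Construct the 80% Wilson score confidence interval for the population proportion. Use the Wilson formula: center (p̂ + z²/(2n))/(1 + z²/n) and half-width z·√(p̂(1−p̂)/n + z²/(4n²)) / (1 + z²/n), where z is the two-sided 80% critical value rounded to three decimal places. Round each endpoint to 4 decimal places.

(0.2935, 0.3531)

p̂ = 130/403 = 0.32258; z = 1.282, so z² = 1.643524.
Denominator 1 + z²/n = 1 + 1.643524/403 = 1.004078.
Center = (0.32258 + 0.002039)/1.004078 = 0.32330.
Radicand: p̂(1−p̂)/n + z²/(4n²) = 0.000542239 + 0.000002530 = 0.000544769.
Half-width = z·√(radicand)/denom = 1.282·0.023340/1.004078 = 0.02980.
CI: 0.32330 ± 0.02980 = (0.2935, 0.3531).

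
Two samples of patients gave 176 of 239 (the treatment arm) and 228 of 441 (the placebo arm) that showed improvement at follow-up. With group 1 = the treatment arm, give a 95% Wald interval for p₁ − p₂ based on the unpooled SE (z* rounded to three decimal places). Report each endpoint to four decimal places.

(0.1466, 0.2922)

p̂₁ = 176/239 = 0.73640, p̂₂ = 228/441 = 0.51701; p̂₁ − p̂₂ = 0.21939.
SE = √(0.000812194 + 0.000566238) = √0.001378432 = 0.037127.
The 95% critical value is z* = 1.960. Margin of error = 0.07277.
Interval: 0.21939 ± 0.07277 → (0.1466, 0.2922).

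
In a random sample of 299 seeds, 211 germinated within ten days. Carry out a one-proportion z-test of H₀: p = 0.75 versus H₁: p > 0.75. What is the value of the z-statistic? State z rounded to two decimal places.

The sample proportion is 211/299 = 0.70569.
SE₀ = √(0.75·0.25/299) = 0.025042.
z = (0.70569 − 0.75)/0.025042 = -0.04431/0.025042 = -1.77.

z = -1.77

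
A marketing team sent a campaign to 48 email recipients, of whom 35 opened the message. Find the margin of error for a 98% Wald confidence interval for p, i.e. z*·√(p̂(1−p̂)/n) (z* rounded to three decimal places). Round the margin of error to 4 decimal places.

p̂ = 35/48 = 0.72917.
SE = √(p̂(1−p̂)/n) = √(0.197483/48) = 0.064142.
The 98% critical value is z* = 2.326.
So ME = 0.1492.

ME = 0.1492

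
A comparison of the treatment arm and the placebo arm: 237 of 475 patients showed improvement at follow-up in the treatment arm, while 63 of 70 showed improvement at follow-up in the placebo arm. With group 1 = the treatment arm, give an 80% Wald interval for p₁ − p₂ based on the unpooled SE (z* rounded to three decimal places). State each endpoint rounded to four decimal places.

p̂₁ = 0.49895, p̂₂ = 0.90000, so the observed difference is -0.40105.
Unpooled SE = √(p̂₁(1−p̂₁)/n₁ + p̂₂(1−p̂₂)/n₂) = √(0.000526313 + 0.001285714) = 0.042568.
z* = 1.282 at the 80% level. Margin of error = 0.05457.
So the interval runs from -0.4556 to -0.3465.

(-0.4556, -0.3465)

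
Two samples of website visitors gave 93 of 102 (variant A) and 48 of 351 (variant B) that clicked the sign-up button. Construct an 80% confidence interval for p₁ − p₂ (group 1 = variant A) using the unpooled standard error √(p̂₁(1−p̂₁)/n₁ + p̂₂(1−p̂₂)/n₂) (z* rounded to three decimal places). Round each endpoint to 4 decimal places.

p̂₁ = 0.91176, p̂₂ = 0.13675, so the observed difference is 0.77501.
Unpooled SE = √(p̂₁(1−p̂₁)/n₁ + p̂₂(1−p̂₂)/n₂) = √(0.000788724 + 0.000336328) = 0.033542.
z* = 1.282 at the 80% level. Margin of error = 0.04300.
CI: 0.77501 ± 0.04300 = (0.7320, 0.8180).

(0.7320, 0.8180)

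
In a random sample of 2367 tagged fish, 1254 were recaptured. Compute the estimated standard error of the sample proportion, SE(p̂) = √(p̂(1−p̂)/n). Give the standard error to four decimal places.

SE = 0.0103

With x = 1254 successes in n = 2367, p̂ = 0.52978.
p̂(1−p̂) = 0.52978·0.47022 = 0.249113.
SE = √(0.249113/2367) = √0.000105244 = 0.0103.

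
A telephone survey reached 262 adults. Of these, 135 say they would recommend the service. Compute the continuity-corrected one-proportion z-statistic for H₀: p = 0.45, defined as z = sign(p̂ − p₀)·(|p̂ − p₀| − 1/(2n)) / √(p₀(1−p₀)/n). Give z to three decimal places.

z = 2.061

The sample proportion is 135/262 = 0.51527. p̂ − p₀ = 0.065267.
Continuity correction 1/(2n) = 1/524 = 0.001908.
Corrected numerator: |0.065267| − 0.001908 = 0.063359.
Under H₀, SE = √(p₀(1−p₀)/n) = √(0.45·0.55/262) = √0.000944656 = 0.030735.
z = +0.063359/0.030735 = 2.061.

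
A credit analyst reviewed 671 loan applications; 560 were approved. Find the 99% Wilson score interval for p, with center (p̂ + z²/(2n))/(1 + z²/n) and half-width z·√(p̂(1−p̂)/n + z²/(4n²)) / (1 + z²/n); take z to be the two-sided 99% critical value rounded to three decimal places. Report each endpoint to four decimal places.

(0.7944, 0.8682)

Here p̂ = 560/671 = 0.83458 and z = 2.576 (z² = 6.635776).
Denominator 1 + z²/n = 1 + 6.635776/671 = 1.009889.
Center = (0.83458 + 0.004945)/1.009889 = 0.83130.
Radicand: p̂(1−p̂)/n + z²/(4n²) = 0.000205752 + 0.000003685 = 0.000209437.
Half-width = z·√(radicand)/denom = 2.576·0.014472/1.009889 = 0.03691.
Interval: 0.83130 ± 0.03691 → (0.7944, 0.8682).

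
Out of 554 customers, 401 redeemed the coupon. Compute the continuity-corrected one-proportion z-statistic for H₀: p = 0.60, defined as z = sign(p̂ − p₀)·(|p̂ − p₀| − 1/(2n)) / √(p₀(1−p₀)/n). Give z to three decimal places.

z = 5.906

With x = 401 successes in n = 554, p̂ = 0.72383. p̂ − p₀ = 0.123827.
Continuity correction 1/(2n) = 1/1108 = 0.000903.
Corrected numerator: |0.123827| − 0.000903 = 0.122924.
Null standard error: √(0.60·0.40/554) = √0.000433213 = 0.020814.
z = (+)0.122924/0.020814 = 5.906.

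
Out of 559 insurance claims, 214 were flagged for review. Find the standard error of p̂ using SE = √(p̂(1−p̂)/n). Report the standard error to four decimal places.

With x = 214 successes in n = 559, p̂ = 0.38283.
p̂(1−p̂) = 0.236271.
Dividing by n and taking the root: √0.000422667 = 0.0206.

SE = 0.0206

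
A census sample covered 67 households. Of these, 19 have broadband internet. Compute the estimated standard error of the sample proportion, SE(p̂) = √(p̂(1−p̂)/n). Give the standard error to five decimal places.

Sample proportion p̂ = 19/67 = 0.28358.
p̂(1−p̂) = 0.28358·0.71642 = 0.203162.
SE = √(0.203162/67) = √0.003032269 = 0.05507.

SE = 0.05507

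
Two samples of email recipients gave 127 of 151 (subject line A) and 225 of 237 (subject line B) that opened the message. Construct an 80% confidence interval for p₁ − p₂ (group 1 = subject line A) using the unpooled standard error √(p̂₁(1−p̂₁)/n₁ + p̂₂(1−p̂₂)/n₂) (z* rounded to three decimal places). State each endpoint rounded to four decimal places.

(-0.1506, -0.0660)

p̂₁ = 127/151 = 0.84106, p̂₂ = 225/237 = 0.94937; p̂₁ − p̂₂ = -0.10831.
Unpooled SE = √(p̂₁(1−p̂₁)/n₁ + p̂₂(1−p̂₂)/n₂) = √(0.000885287 + 0.000202824) = 0.032987.
For 80% confidence, z* = 1.282. Margin of error = 0.04229.
Interval: -0.10831 ± 0.04229 → (-0.1506, -0.0660).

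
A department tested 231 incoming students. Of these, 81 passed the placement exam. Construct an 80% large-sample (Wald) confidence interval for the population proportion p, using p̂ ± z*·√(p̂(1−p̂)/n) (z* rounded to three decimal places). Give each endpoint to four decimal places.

(0.3104, 0.3909)

The sample proportion is 81/231 = 0.35065.
Standard error of p̂: √(0.227694/231) = √0.000985690 = 0.031396.
The 80% critical value is z* = 1.282.
Margin of error: 1.282 × 0.031396 = 0.04025.
So the interval runs from 0.3104 to 0.3909.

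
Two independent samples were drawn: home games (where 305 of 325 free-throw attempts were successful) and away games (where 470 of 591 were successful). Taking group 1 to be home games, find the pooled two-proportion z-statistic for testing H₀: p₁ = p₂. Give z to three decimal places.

Sample proportions: p̂₁ = 305/325 = 0.93846 and p̂₂ = 470/591 = 0.79526.
Pooling: p̂ = 775/916 = 0.84607.
SE = √[p̂(1−p̂)(1/n₁+1/n₂)] = √[0.84607·0.15393·(1/325+1/591)] ≈ 0.024922.
z = (p̂₁ − p̂₂)/SE = (0.93846 − 0.79526)/0.024922 = 0.14320/0.024922 = 5.746.

z = 5.746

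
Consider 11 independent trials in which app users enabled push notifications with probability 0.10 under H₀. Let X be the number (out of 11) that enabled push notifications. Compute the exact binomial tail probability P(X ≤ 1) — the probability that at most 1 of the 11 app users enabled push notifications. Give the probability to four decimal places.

X ~ Binomial(n=11, p=0.10).
P(X ≤ 1) = C(11,0)·0.10^0·0.90^11 + C(11,1)·0.10^1·0.90^10.
= 0.313811 + 0.383546 = 0.6974.

P = 0.6974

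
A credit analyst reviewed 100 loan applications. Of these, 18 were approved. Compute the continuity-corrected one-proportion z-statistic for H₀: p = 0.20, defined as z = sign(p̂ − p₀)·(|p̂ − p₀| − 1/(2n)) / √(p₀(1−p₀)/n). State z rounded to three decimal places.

p̂ = 18/100 = 0.18000. p̂ − p₀ = -0.020000.
1/(2n) = 0.005000.
Corrected numerator: |-0.020000| − 0.005000 = 0.015000.
Under H₀, SE = √(p₀(1−p₀)/n) = √(0.20·0.80/100) = √0.001600000 = 0.040000.
z = −0.015000/0.040000 = -0.375.

z = -0.375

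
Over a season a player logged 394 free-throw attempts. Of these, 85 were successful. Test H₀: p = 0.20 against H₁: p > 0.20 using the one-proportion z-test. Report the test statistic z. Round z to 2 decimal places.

With x = 85 successes in n = 394, p̂ = 0.21574.
Null standard error: √(0.20·0.80/394) = √0.000406091 = 0.020152.
z = (p̂ − p₀)/SE = (0.21574 − 0.20)/0.020152 = 0.78.

z = 0.78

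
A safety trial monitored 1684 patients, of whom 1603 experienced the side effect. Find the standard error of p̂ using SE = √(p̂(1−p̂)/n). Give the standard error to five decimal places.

SE = 0.00521

The sample proportion is 1603/1684 = 0.95190.
p̂(1−p̂) = 0.045786.
SE = √(0.045786/1684) = √0.000027189 = 0.00521.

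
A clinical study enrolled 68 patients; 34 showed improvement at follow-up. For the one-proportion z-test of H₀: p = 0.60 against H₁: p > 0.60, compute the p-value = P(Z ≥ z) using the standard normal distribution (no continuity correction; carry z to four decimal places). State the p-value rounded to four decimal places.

p-value = 0.9538

p̂ = 34/68 = 0.50000.
Under H₀, SE = √(p₀(1−p₀)/n) = √(0.60·0.40/68) = √0.003529412 = 0.059409.
Test statistic (full precision, shown to 4 dp): z = (34/68 − 0.60)/SE₀ ≈ -1.6833.
From the standard normal, P(Z ≥ z) = 0.9538.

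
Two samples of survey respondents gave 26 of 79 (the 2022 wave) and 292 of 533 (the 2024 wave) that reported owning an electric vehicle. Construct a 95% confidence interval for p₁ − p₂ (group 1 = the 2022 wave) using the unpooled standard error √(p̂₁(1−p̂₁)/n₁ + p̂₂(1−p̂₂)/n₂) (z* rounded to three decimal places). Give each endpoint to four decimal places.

(-0.3306, -0.1068)

p̂₁ = 26/79 = 0.32911, p̂₂ = 292/533 = 0.54784; p̂₁ − p̂₂ = -0.21873.
SE = √(0.002794911 + 0.000464749) = √0.003259660 = 0.057093.
z* = 1.960 at the 95% level. Margin = 1.960·0.057093 = 0.11190.
CI: -0.21873 ± 0.11190 = (-0.3306, -0.1068).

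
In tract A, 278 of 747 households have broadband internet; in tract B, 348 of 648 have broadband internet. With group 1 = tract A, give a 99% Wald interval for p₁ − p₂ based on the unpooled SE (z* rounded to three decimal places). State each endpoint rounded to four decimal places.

p̂₁ = 278/747 = 0.37216, p̂₂ = 348/648 = 0.53704; p̂₁ − p̂₂ = -0.16488.
Unpooled SE = √(p̂₁(1−p̂₁)/n₁ + p̂₂(1−p̂₂)/n₂) = √(0.000312792 + 0.000383686) = 0.026391.
For 99% confidence, z* = 2.576. Margin = 2.576·0.026391 = 0.06798.
Interval: -0.16488 ± 0.06798 → (-0.2329, -0.0969).

(-0.2329, -0.0969)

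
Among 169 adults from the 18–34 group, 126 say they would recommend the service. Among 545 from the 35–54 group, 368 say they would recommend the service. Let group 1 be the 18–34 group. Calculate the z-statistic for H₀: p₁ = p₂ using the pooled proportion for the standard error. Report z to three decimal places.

Sample proportions: p̂₁ = 126/169 = 0.74556 and p̂₂ = 368/545 = 0.67523.
Pooling: p̂ = 494/714 = 0.69188.
SE = √[p̂(1−p̂)(1/n₁+1/n₂)] = √[0.69188·0.30812·(1/169+1/545)] ≈ 0.040652.
z = 0.07033/0.040652 = 1.730.

z = 1.730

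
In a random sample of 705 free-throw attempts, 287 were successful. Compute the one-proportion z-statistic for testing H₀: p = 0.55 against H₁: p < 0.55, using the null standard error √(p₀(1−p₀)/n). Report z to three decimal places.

Sample proportion p̂ = 287/705 = 0.40709.
SE₀ = √(0.55·0.45/705) = 0.018737.
z = (0.40709 − 0.55)/0.018737 = -0.14291/0.018737 = -7.627.

z = -7.627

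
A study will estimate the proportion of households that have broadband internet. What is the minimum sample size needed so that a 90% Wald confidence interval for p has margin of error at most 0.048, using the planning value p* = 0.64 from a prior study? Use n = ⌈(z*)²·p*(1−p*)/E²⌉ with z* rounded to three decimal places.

The 90% critical value is z* = 1.645.
p*(1−p*) = 0.2304.
(z*)²·p*(1−p*)/E² = 2.706025·0.2304/0.002304 = 270.602.
Rounding up, n = 271.

n = 271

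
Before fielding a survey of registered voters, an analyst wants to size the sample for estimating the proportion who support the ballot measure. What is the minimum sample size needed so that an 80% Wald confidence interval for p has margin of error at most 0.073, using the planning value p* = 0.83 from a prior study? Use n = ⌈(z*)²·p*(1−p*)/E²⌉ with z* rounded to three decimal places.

The 80% critical value is z* = 1.282.
p*(1−p*) = 0.83·0.17 = 0.1411.
Required n before rounding: 1.643524 × 0.1411 / 0.073² = 43.517.
⌈43.517⌉ = 44.

n = 44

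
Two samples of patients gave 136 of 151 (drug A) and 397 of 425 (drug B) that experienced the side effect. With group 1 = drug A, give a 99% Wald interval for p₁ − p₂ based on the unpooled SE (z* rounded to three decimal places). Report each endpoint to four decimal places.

p̂₁ = 136/151 = 0.90066, p̂₂ = 397/425 = 0.93412; p̂₁ − p̂₂ = -0.03346.
SE = √(0.000592515 + 0.000144804) = √0.000737319 = 0.027154.
For 99% confidence, z* = 2.576. Margin of error = 0.06995.
CI: -0.03346 ± 0.06995 = (-0.1034, 0.0365).

(-0.1034, 0.0365)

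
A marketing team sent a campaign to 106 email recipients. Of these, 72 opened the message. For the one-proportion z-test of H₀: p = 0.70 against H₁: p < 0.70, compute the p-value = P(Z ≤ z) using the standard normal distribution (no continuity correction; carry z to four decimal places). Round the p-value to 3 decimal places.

p-value = 0.321

Sample proportion p̂ = 72/106 = 0.67925.
SE₀ = √(0.70·0.30/106) = 0.044510.
z = (p̂ − p₀)/SE = (72/106 − 0.70)/0.044510 ≈ -0.4663.
From the standard normal, P(Z ≤ z) = 0.321.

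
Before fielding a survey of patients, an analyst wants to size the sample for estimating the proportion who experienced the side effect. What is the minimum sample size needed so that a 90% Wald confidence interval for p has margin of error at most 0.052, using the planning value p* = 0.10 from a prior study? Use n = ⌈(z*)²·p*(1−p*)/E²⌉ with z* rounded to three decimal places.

For 90% confidence, z* = 1.645.
p*(1−p*) = 0.0900.
Required n before rounding: 2.706025 × 0.0900 / 0.052² = 90.067.
Rounding up, n = 91.

n = 91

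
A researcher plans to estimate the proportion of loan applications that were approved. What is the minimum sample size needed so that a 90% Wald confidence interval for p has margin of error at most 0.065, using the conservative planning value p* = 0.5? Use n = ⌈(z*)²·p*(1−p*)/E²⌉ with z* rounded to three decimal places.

n = 161

z* = 1.645 at the 90% level.
p*(1−p*) = 0.2500.
Required n before rounding: 2.706025 × 0.2500 / 0.065² = 160.120.
Rounding up, n = 161.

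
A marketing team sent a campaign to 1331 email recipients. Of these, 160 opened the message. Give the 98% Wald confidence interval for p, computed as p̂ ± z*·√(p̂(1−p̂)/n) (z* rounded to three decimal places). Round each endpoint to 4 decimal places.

The sample proportion is 160/1331 = 0.12021.
SE = √(p̂(1−p̂)/n) = √(0.105760/1331) = 0.008914.
The 98% critical value is z* = 2.326.
Margin = 2.326·0.008914 = 0.02073.
Interval: 0.12021 ± 0.02073 → (0.0995, 0.1409).

(0.0995, 0.1409)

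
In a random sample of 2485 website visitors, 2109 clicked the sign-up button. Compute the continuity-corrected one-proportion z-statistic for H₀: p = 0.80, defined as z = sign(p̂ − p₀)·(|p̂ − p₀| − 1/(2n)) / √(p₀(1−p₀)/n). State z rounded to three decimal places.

With x = 2109 successes in n = 2485, p̂ = 0.84869. p̂ − p₀ = 0.048692.
Continuity correction 1/(2n) = 1/4970 = 0.000201.
Corrected numerator: |0.048692| − 0.000201 = 0.048491.
SE₀ = √(0.80·0.20/2485) = 0.008024.
z = +0.048491/0.008024 = 6.043.

z = 6.043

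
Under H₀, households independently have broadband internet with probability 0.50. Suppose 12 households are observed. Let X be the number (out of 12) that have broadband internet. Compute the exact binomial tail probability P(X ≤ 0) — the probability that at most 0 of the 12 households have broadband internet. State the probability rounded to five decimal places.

X is binomial with n = 12 and p = 0.50.
P(X ≤ 0) = C(12,0)·0.50^0·0.50^12.
= 0.000244 = 0.00024.

P = 0.00024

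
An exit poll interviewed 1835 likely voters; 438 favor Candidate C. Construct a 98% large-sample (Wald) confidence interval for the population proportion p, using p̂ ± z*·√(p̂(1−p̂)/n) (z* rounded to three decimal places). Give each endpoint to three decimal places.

(0.216, 0.262)

Sample proportion p̂ = 438/1835 = 0.23869.
Standard error of p̂: √(0.181718/1835) = √0.000099029 = 0.009951.
For 98% confidence, z* = 2.326.
Margin = 2.326·0.009951 = 0.02315.
Interval: 0.23869 ± 0.02315 → (0.216, 0.262).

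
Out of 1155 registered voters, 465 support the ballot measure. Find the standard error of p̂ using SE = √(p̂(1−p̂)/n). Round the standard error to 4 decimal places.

With x = 465 successes in n = 1155, p̂ = 0.40260.
p̂(1−p̂) = 0.40260·0.59740 = 0.240513.
Dividing by n and taking the root: √0.000208236 = 0.0144.

SE = 0.0144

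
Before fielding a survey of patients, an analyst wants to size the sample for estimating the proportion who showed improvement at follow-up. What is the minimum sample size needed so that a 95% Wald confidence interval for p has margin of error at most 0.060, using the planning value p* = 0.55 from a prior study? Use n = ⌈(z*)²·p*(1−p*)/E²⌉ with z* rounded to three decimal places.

n = 265

For 95% confidence, z* = 1.960.
p*(1−p*) = 0.55·0.45 = 0.2475.
(z*)²·p*(1−p*)/E² = 3.841600·0.2475/0.003600 = 264.110.
⌈264.110⌉ = 265.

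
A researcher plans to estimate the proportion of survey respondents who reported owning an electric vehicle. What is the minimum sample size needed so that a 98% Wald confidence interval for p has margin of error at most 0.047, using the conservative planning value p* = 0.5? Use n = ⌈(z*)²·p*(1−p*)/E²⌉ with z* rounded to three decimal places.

n = 613

The 98% critical value is z* = 2.326.
p*(1−p*) = 0.50·0.50 = 0.2500.
(z*)²·p*(1−p*)/E² = 5.410276·0.2500/0.002209 = 612.299.
Rounding up, n = 613.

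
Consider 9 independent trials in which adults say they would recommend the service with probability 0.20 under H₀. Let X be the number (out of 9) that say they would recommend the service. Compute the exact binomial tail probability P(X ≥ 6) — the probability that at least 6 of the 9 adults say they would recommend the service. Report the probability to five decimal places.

P = 0.00307

X is binomial with n = 9 and p = 0.20.
P(X ≥ 6) = C(9,6)·0.20^6·0.80^3 + C(9,7)·0.20^7·0.80^2 + C(9,8)·0.20^8·0.80^1 + C(9,9)·0.20^9·0.80^0.
= 0.002753 + 0.000295 + 0.000018 + 0.000001 = 0.00307.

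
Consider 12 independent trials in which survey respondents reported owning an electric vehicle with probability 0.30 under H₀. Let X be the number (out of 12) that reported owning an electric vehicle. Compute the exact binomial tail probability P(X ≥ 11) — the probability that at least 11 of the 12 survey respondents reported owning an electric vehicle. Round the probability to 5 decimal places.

P = 0.00002

X ~ Binomial(n=12, p=0.30).
P(X ≥ 11) = C(12,11)·0.30^11·0.70^1 + C(12,12)·0.30^12·0.70^0.
= 0.000015 + 0.000001 = 0.00002.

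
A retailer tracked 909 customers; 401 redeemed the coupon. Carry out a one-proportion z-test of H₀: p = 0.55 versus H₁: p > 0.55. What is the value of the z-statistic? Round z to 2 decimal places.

z = -6.60

p̂ = 401/909 = 0.44114.
Under H₀, SE = √(p₀(1−p₀)/n) = √(0.55·0.45/909) = √0.000272277 = 0.016501.
z = (p̂ − p₀)/SE = (0.44114 − 0.55)/0.016501 = -6.60.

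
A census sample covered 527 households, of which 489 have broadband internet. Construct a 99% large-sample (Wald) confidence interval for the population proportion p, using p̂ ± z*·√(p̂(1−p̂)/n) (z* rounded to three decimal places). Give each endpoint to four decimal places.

(0.8989, 0.9569)

With x = 489 successes in n = 527, p̂ = 0.92789.
SE = √(p̂(1−p̂)/n) = √(0.066907/527) = 0.011268.
For 99% confidence, z* = 2.576.
Margin = 2.576·0.011268 = 0.02903.
So the interval runs from 0.8989 to 0.9569.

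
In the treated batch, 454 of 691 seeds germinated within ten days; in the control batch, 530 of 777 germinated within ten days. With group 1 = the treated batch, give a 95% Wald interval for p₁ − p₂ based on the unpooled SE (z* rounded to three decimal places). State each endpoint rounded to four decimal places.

p̂₁ = 0.65702, p̂₂ = 0.68211, so the observed difference is -0.02509.
Unpooled SE = √(p̂₁(1−p̂₁)/n₁ + p̂₂(1−p̂₂)/n₂) = √(0.000326114 + 0.000279068) = 0.024600.
For 95% confidence, z* = 1.960. Margin = 1.960·0.024600 = 0.04822.
So the interval runs from -0.0733 to 0.0231.

(-0.0733, 0.0231)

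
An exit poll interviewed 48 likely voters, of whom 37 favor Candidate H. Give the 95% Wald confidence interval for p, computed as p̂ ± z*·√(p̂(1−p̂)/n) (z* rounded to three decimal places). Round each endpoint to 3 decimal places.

(0.652, 0.890)

p̂ = 37/48 = 0.77083.
SE(p̂) = √(0.77083·0.22917/48) = 0.060665.
For 95% confidence, z* = 1.960.
Margin of error: 1.960 × 0.060665 = 0.11890.
So the interval runs from 0.652 to 0.890.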